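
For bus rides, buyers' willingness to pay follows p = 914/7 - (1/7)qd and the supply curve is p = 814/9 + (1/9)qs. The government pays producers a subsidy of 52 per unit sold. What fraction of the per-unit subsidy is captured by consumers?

Pre-subsidy: 914/7 - (1/7)q = 814/9 + (1/9)q gives q* = 158 and p* = 108.
With the subsidy, sellers receive ps = pb + 52 for each unit, where pb is the price buyers pay.
On the curves, pb = 914/7 - (1/7)q and ps = 814/9 + (1/9)q; the wedge ps − pb = 52 gives 814/9 + (1/9)q − (914/7 - (1/7)q) = 52, so q' = 362.75.
Then pb = 914/7 − (1/7)·362.75 = 78.75 and ps = 814/9 + (1/9)·362.75 = 130.75.
Buyers' price falls by p* − pb = 108 − 78.75 = 29.25; sellers' price rises by ps − p* = 130.75 − 108 = 22.75.
So consumers capture 29.25/52 = 0.5625 of each unit of subsidy.

Consumer share = 0.5625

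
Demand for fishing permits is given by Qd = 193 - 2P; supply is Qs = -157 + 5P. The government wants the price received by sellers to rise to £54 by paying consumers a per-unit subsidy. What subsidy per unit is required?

Required subsidy s = £14 per unit

At a seller price of 54, quantity supplied is -157 + 5·54 = 113.
Buyers absorb 113 only when they pay Pb with 193 − 2·Pb = 113, i.e. Pb = 40.
s = Ps − Pb = 54 − 40 = 14.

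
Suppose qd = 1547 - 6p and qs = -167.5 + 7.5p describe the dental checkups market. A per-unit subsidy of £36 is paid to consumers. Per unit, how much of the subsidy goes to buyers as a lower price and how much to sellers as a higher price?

Pre-subsidy: 1547 - 6p = -167.5 + 7.5p gives p* = 127, q* = 785.
With the rebate, buyers effectively pay pb = ps − 36, where ps is the price sellers receive.
Demand in terms of ps becomes qd = 1547 − 6(ps − 36) = 1763 - 6ps. Setting this equal to supply: 1763 - 6ps = -167.5 + 7.5ps, so ps = 143.
Buyers pay pb = 143 − 36 = 107; q' = -167.5 + 7.5·143 = 905.
Buyers' price falls by p* − pb = 127 − 107 = 20; sellers' price rises by ps − p* = 143 − 127 = 16.

Buyers gain £20 per unit; sellers gain £16 per unit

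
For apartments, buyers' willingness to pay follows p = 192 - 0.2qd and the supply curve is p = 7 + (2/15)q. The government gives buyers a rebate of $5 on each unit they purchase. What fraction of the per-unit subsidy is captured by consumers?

Consumer share = 0.6

Pre-subsidy: 192 - 0.2q = 7 + (2/15)q gives q* = 555 and p* = 81.
With the rebate, buyers effectively pay pb = ps − 5, where ps is the price sellers receive.
On the curves, pb = 192 - 0.2q and ps = 7 + (2/15)q; the wedge ps − pb = 5 gives 7 + (2/15)q − (192 - 0.2q) = 5, so q' = 570.
Then pb = 192 − 0.2·570 = 78 and ps = 7 + (2/15)·570 = 83.
Buyers' price falls by p* − pb = 81 − 78 = 3; sellers' price rises by ps − p* = 83 − 81 = 2.
So consumers capture 3/5 = 0.6 of each unit of subsidy.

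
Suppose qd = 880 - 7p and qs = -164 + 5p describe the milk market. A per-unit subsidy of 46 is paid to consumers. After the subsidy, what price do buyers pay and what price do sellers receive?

Buyers pay 407/6; sellers receive 683/6

Pre-subsidy: 880 - 7p = -164 + 5p gives p* = 87, q* = 271.
With the rebate, buyers effectively pay pb = ps − 46, where ps is the price sellers receive.
Demand in terms of ps becomes qd = 880 − 7(ps − 46) = 1202 - 7ps. Setting this equal to supply: 1202 - 7ps = -164 + 5ps, so ps = 683/6.
Buyers pay pb = 683/6 − 46 = 407/6; q' = -164 + 5·(683/6) = 2431/6.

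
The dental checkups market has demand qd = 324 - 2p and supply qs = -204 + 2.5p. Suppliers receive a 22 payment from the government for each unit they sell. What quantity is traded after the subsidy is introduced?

Pre-subsidy: 324 - 2p = -204 + 2.5p gives p* = 352/3, q* = 268/3.
With the subsidy, sellers receive ps = pb + 22 for each unit, where pb is the price buyers pay.
Supply in terms of pb becomes qs = -204 + 2.5(pb + 22) = -149 + 2.5pb. Setting this equal to demand: 324 - 2pb = -149 + 2.5pb, so pb = 946/9.
Sellers receive ps = 946/9 + 22 = 1144/9; q' = 324 − 2·(946/9) = 1024/9.

q' = 1024/9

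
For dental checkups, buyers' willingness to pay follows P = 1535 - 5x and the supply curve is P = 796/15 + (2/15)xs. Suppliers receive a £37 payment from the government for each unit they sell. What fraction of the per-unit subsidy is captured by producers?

Pre-subsidy: 1535 - 5x = 796/15 + (2/15)x gives x* = 22229/77 and P* = 7050/77.
With the subsidy, sellers receive Ps = Pb + 37 for each unit, where Pb is the price buyers pay.
On the curves, Pb = 1535 - 5x and Ps = 796/15 + (2/15)x; the wedge Ps − Pb = 37 gives 796/15 + (2/15)x − (1535 - 5x) = 37, so x' = 22784/77.
Then Pb = 1535 − 5·(22784/77) = 4275/77 and Ps = 796/15 + (2/15)·(22784/77) = 7124/77.
Buyers' price falls by P* − Pb = 7050/77 − 4275/77 = 2775/77; sellers' price rises by Ps − P* = 7124/77 − 7050/77 = 74/77.
So producers capture (74/77)/37 = 2/77 of each unit of subsidy.

Producer share = 2/77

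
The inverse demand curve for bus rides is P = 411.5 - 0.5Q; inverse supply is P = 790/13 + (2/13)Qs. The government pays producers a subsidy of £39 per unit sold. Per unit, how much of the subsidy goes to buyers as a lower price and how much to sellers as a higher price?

Pre-subsidy: 411.5 - 0.5Q = 790/13 + (2/13)Q gives Q* = 9119/17 and P* = 2436/17.
With the subsidy, sellers receive Ps = Pb + 39 for each unit, where Pb is the price buyers pay.
On the curves, Pb = 411.5 - 0.5Q and Ps = 790/13 + (2/13)Q; the wedge Ps − Pb = 39 gives 790/13 + (2/13)Q − (411.5 - 0.5Q) = 39, so Q' = 10133/17.
Then Pb = 411.5 − 0.5·(10133/17) = 1929/17 and Ps = 790/13 + (2/13)·(10133/17) = 2592/17.
Buyers' price falls by P* − Pb = 2436/17 − 1929/17 = 507/17; sellers' price rises by Ps − P* = 2592/17 − 2436/17 = 156/17.

Buyers gain 507/17 per unit; sellers gain 156/17 per unit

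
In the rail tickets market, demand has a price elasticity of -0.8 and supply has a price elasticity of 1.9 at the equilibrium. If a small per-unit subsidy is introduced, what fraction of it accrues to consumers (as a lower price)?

For a small subsidy around the equilibrium, the benefit split depends on the relative slopes, which at a point are proportional to the elasticities.
Buyer share = εs/(εs + |εd|) = 1.9/(1.9 + 0.8) = 19/27; seller share = |εd|/(εs + |εd|) = 8/27.

Consumer share = 19/27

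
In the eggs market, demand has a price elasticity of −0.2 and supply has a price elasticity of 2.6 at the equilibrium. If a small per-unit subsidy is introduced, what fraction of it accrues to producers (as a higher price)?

For a small subsidy around the equilibrium, the benefit split depends on the relative slopes, which at a point are proportional to the elasticities.
Buyer share = εs/(εs + |εd|) = 2.6/(2.6 + 0.2) = 13/14; seller share = |εd|/(εs + |εd|) = 1/14.
So producers capture 1/14 of the subsidy.

Producer share = 1/14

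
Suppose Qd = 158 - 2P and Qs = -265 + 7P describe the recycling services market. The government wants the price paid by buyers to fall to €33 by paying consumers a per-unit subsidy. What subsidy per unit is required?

Required subsidy s = €18 per unit

At a buyer price of 33, quantity demanded is 158 − 2·33 = 92.
Sellers supply 92 only when they receive Ps with -265 + 7·Ps = 92, i.e. Ps = 51.
s = Ps − Pb = 51 − 33 = 18.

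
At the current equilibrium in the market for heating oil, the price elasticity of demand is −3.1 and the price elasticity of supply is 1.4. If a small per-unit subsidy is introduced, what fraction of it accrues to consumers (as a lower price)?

Consumer share = 14/45

For a small subsidy around the equilibrium, the benefit split depends on the relative slopes, which at a point are proportional to the elasticities.
Buyer share = εs/(εs + |εd|) = 1.4/(1.4 + 3.1) = 14/45; seller share = |εd|/(εs + |εd|) = 31/45.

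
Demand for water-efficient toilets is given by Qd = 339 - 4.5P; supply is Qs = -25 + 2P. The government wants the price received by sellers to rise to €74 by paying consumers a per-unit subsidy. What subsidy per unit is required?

At a seller price of 74, quantity supplied is -25 + 2·74 = 123.
Buyers absorb 123 only when they pay Pb with 339 − 4.5·Pb = 123, i.e. Pb = 48.
s = Ps − Pb = 74 − 48 = 26.

Required subsidy s = €26 per unit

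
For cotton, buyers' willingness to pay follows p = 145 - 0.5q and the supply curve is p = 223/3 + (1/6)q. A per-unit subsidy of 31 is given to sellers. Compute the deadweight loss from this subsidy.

Deadweight loss = 720.75

Pre-subsidy: 145 - 0.5q = 223/3 + (1/6)q gives q* = 106 and p* = 92.
With the subsidy, sellers receive ps = pb + 31 for each unit, where pb is the price buyers pay.
On the curves, pb = 145 - 0.5q and ps = 223/3 + (1/6)q; the wedge ps − pb = 31 gives 223/3 + (1/6)q − (145 - 0.5q) = 31, so q' = 152.5.
Then pb = 145 − 0.5·152.5 = 68.75 and ps = 223/3 + (1/6)·152.5 = 99.75.
The subsidy expands output by 152.5 − 106 = 46.5 past the efficient level; on those units the gap between marginal cost and willingness to pay runs from 0 up to 31.
DWL = ½ × 31 × 46.5 = 720.75.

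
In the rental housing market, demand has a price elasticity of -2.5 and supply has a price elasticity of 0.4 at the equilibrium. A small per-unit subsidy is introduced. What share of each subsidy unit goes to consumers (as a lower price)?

Consumer share = 4/29

For a small subsidy around the equilibrium, the benefit split depends on the relative slopes, which at a point are proportional to the elasticities.
Buyer share = εs/(εs + |εd|) = 0.4/(0.4 + 2.5) = 4/29; seller share = |εd|/(εs + |εd|) = 25/29.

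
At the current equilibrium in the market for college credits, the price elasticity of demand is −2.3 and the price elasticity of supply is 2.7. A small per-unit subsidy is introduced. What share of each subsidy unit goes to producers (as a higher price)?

Producer share = 0.46

For a small subsidy around the equilibrium, the benefit split depends on the relative slopes, which at a point are proportional to the elasticities.
Buyer share = εs/(εs + |εd|) = 2.7/(2.7 + 2.3) = 0.54; seller share = |εd|/(εs + |εd|) = 0.46.
So producers capture 0.46 of the subsidy.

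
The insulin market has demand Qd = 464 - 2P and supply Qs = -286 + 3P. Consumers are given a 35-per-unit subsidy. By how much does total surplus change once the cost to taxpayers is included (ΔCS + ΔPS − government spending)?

Pre-subsidy: 464 - 2P = -286 + 3P gives P* = 150, Q* = 164.
With the rebate, buyers effectively pay Pb = Ps − 35, where Ps is the price sellers receive.
Demand in terms of Ps becomes Qd = 464 − 2(Ps − 35) = 534 - 2Ps. Setting this equal to supply: 534 - 2Ps = -286 + 3Ps, so Ps = 164.
Buyers pay Pb = 164 − 35 = 129; Q' = -286 + 3·164 = 206.
ΔCS = ½(164 + 206)(150 − 129) = 3885; ΔPS = ½(164 + 206)(164 − 150) = 2590.
Government spending = 35 × 206 = 7210.
Net change = 3885 + 2590 − 7210 = -735. The loss equals the DWL triangle ½·35·42.

Net change in total surplus = -735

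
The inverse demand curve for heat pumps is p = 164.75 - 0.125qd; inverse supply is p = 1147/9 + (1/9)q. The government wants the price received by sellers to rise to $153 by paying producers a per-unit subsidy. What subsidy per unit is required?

At a seller price of 153, quantity supplied is -1147 + 9·153 = 230.
Buyers absorb 230 only when they pay pb = 164.75 − 0.125·230 = 136.
s = ps − pb = 153 − 136 = 17.

Required subsidy s = $17 per unit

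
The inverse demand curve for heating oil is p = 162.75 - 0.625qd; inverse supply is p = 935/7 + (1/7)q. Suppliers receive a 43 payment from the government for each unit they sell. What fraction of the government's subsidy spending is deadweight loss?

DWL / government spending = 14/47

Pre-subsidy: 162.75 - 0.625q = 935/7 + (1/7)q gives q* = 38 and p* = 139.
With the subsidy, sellers receive ps = pb + 43 for each unit, where pb is the price buyers pay.
On the curves, pb = 162.75 - 0.625q and ps = 935/7 + (1/7)q; the wedge ps − pb = 43 gives 935/7 + (1/7)q − (162.75 - 0.625q) = 43, so q' = 94.
Then pb = 162.75 − 0.625·94 = 104 and ps = 935/7 + (1/7)·94 = 147.
ΔCS = ½(38 + 94)(139 − 104) = 2310; ΔPS = ½(38 + 94)(147 − 139) = 528.
Government spending = 43 × 94 = 4042.
DWL = ½ × 43 × (94 − 38) = 1204; fraction = 1204 / 4042 = 14/47.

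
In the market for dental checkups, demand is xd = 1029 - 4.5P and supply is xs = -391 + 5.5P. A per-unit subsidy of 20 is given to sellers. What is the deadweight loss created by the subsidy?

Pre-subsidy: 1029 - 4.5P = -391 + 5.5P gives P* = 142, x* = 390.
With the subsidy, sellers receive Ps = Pb + 20 for each unit, where Pb is the price buyers pay.
Supply in terms of Pb becomes xs = -391 + 5.5(Pb + 20) = -281 + 5.5Pb. Setting this equal to demand: 1029 - 4.5Pb = -281 + 5.5Pb, so Pb = 131.
Sellers receive Ps = 131 + 20 = 151; x' = 1029 − 4.5·131 = 439.5.
The subsidy expands output by 439.5 − 390 = 49.5 past the efficient level; on those units the gap between marginal cost and willingness to pay runs from 0 up to 20.
DWL = ½ × 20 × 49.5 = 495.

Deadweight loss = 495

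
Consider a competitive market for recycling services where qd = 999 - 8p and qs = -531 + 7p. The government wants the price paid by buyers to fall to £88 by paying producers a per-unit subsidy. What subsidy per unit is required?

At a buyer price of 88, quantity demanded is 999 − 8·88 = 295.
Sellers supply 295 only when they receive ps with -531 + 7·ps = 295, i.e. ps = 118.
s = ps − pb = 118 − 88 = 30.

Required subsidy s = £30 per unit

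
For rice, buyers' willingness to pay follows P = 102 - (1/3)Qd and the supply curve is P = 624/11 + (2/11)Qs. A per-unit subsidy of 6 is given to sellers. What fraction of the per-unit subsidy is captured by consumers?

Consumer share = 11/17

Pre-subsidy: 102 - (1/3)Q = 624/11 + (2/11)Q gives Q* = 1494/17 and P* = 1236/17.
With the subsidy, sellers receive Ps = Pb + 6 for each unit, where Pb is the price buyers pay.
On the curves, Pb = 102 - (1/3)Q and Ps = 624/11 + (2/11)Q; the wedge Ps − Pb = 6 gives 624/11 + (2/11)Q − (102 - (1/3)Q) = 6, so Q' = 1692/17.
Then Pb = 102 − (1/3)·(1692/17) = 1170/17 and Ps = 624/11 + (2/11)·(1692/17) = 1272/17.
Buyers' price falls by P* − Pb = 1236/17 − 1170/17 = 66/17; sellers' price rises by Ps − P* = 1272/17 − 1236/17 = 36/17.
So consumers capture (66/17)/6 = 11/17 of each unit of subsidy.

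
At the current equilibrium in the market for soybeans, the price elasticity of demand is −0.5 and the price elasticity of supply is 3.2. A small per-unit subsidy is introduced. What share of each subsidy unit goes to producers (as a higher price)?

For a small subsidy around the equilibrium, the benefit split depends on the relative slopes, which at a point are proportional to the elasticities.
Buyer share = εs/(εs + |εd|) = 3.2/(3.2 + 0.5) = 32/37; seller share = |εd|/(εs + |εd|) = 5/37.
So producers capture 5/37 of the subsidy.

Producer share = 5/37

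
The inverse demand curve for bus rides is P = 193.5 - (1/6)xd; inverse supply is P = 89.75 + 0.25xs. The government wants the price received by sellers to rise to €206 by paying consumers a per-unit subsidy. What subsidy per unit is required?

At a seller price of 206, quantity supplied is -359 + 4·206 = 465.
Buyers absorb 465 only when they pay Pb = 193.5 − (1/6)·465 = 116.
s = Ps − Pb = 206 − 116 = 90.

Required subsidy s = €90 per unit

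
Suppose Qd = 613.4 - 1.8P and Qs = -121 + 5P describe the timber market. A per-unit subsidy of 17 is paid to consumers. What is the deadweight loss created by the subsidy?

Deadweight loss = 191.25

Pre-subsidy: 613.4 - 1.8P = -121 + 5P gives P* = 108, Q* = 419.
With the rebate, buyers effectively pay Pb = Ps − 17, where Ps is the price sellers receive.
Demand in terms of Ps becomes Qd = 613.4 − 1.8(Ps − 17) = 644 - 1.8Ps. Setting this equal to supply: 644 - 1.8Ps = -121 + 5Ps, so Ps = 112.5.
Buyers pay Pb = 112.5 − 17 = 95.5; Q' = -121 + 5·112.5 = 441.5.
The subsidy expands output by 441.5 − 419 = 22.5 past the efficient level; on those units the gap between marginal cost and willingness to pay runs from 0 up to 17.
DWL = ½ × 17 × 22.5 = 191.25.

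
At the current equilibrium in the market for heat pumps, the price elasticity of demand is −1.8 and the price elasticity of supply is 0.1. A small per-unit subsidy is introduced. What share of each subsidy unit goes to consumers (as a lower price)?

For a small subsidy around the equilibrium, the benefit split depends on the relative slopes, which at a point are proportional to the elasticities.
Buyer share = εs/(εs + |εd|) = 0.1/(0.1 + 1.8) = 1/19; seller share = |εd|/(εs + |εd|) = 18/19.

Consumer share = 1/19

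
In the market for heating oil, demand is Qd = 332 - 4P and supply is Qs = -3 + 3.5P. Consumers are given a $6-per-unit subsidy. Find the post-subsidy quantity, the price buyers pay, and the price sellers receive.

Q' = 2468/15; buyers pay 628/15; sellers receive 718/15

Pre-subsidy: 332 - 4P = -3 + 3.5P gives P* = 134/3, Q* = 460/3.
With the rebate, buyers effectively pay Pb = Ps − 6, where Ps is the price sellers receive.
Demand in terms of Ps becomes Qd = 332 − 4(Ps − 6) = 356 - 4Ps. Setting this equal to supply: 356 - 4Ps = -3 + 3.5Ps, so Ps = 718/15.
Buyers pay Pb = 718/15 − 6 = 628/15; Q' = -3 + 3.5·(718/15) = 2468/15.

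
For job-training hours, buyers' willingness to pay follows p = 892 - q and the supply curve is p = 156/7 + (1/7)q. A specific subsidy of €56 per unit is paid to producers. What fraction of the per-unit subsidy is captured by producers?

Producer share = 0.125

Pre-subsidy: 892 - q = 156/7 + (1/7)q gives q* = 761 and p* = 131.
With the subsidy, sellers receive ps = pb + 56 for each unit, where pb is the price buyers pay.
On the curves, pb = 892 - q and ps = 156/7 + (1/7)q; the wedge ps − pb = 56 gives 156/7 + (1/7)q − (892 - q) = 56, so q' = 810.
Then pb = 892 − 1·810 = 82 and ps = 156/7 + (1/7)·810 = 138.
Buyers' price falls by p* − pb = 131 − 82 = 49; sellers' price rises by ps − p* = 138 − 131 = 7.
So producers capture 7/56 = 0.125 of each unit of subsidy.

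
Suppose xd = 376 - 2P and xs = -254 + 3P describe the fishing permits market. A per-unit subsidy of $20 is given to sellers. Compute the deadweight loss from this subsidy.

Pre-subsidy: 376 - 2P = -254 + 3P gives P* = 126, x* = 124.
With the subsidy, sellers receive Ps = Pb + 20 for each unit, where Pb is the price buyers pay.
Supply in terms of Pb becomes xs = -254 + 3(Pb + 20) = -194 + 3Pb. Setting this equal to demand: 376 - 2Pb = -194 + 3Pb, so Pb = 114.
Sellers receive Ps = 114 + 20 = 134; x' = 376 − 2·114 = 148.
The subsidy expands output by 148 − 124 = 24 past the efficient level; on those units the gap between marginal cost and willingness to pay runs from 0 up to 20.
DWL = ½ × 20 × 24 = 240.

Deadweight loss = $240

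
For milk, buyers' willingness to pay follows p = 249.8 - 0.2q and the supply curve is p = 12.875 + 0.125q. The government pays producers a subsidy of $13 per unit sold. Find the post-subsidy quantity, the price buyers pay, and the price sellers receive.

Pre-subsidy: 249.8 - 0.2q = 12.875 + 0.125q gives q* = 729 and p* = 104.
With the subsidy, sellers receive ps = pb + 13 for each unit, where pb is the price buyers pay.
On the curves, pb = 249.8 - 0.2q and ps = 12.875 + 0.125q; the wedge ps − pb = 13 gives 12.875 + 0.125q − (249.8 - 0.2q) = 13, so q' = 769.
Then pb = 249.8 − 0.2·769 = 96 and ps = 12.875 + 0.125·769 = 109.

q' = 769; buyers pay $96; sellers receive $109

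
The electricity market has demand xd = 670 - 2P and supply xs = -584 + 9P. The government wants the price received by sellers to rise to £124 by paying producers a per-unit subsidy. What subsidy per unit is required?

At a seller price of 124, quantity supplied is -584 + 9·124 = 532.
Buyers absorb 532 only when they pay Pb with 670 − 2·Pb = 532, i.e. Pb = 69.
s = Ps − Pb = 124 − 69 = 55.

Required subsidy s = £55 per unit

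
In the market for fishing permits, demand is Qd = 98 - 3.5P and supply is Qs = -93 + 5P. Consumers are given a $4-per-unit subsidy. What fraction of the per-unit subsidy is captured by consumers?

Consumer share = 10/17

Pre-subsidy: 98 - 3.5P = -93 + 5P gives P* = 382/17, Q* = 329/17.
With the rebate, buyers effectively pay Pb = Ps − 4, where Ps is the price sellers receive.
Demand in terms of Ps becomes Qd = 98 − 3.5(Ps − 4) = 112 - 3.5Ps. Setting this equal to supply: 112 - 3.5Ps = -93 + 5Ps, so Ps = 410/17.
Buyers pay Pb = 410/17 − 4 = 342/17; Q' = -93 + 5·(410/17) = 469/17.
Buyers' price falls by P* − Pb = 382/17 − 342/17 = 40/17; sellers' price rises by Ps − P* = 410/17 − 382/17 = 28/17.
So consumers capture (40/17)/4 = 10/17 of each unit of subsidy.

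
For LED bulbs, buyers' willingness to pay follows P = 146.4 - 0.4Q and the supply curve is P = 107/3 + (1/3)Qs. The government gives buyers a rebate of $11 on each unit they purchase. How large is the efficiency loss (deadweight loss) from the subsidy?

Pre-subsidy: 146.4 - 0.4Q = 107/3 + (1/3)Q gives Q* = 151 and P* = 86.
With the rebate, buyers effectively pay Pb = Ps − 11, where Ps is the price sellers receive.
On the curves, Pb = 146.4 - 0.4Q and Ps = 107/3 + (1/3)Q; the wedge Ps − Pb = 11 gives 107/3 + (1/3)Q − (146.4 - 0.4Q) = 11, so Q' = 166.
Then Pb = 146.4 − 0.4·166 = 80 and Ps = 107/3 + (1/3)·166 = 91.
The subsidy expands output by 166 − 151 = 15 past the efficient level; on those units the gap between marginal cost and willingness to pay runs from 0 up to 11.
DWL = ½ × 11 × 15 = 82.5.

Deadweight loss = $82.5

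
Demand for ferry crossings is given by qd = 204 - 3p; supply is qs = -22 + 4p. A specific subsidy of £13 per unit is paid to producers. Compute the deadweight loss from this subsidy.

Deadweight loss = 1014/7

Pre-subsidy: 204 - 3p = -22 + 4p gives p* = 226/7, q* = 750/7.
With the subsidy, sellers receive ps = pb + 13 for each unit, where pb is the price buyers pay.
Supply in terms of pb becomes qs = -22 + 4(pb + 13) = 30 + 4pb. Setting this equal to demand: 204 - 3pb = 30 + 4pb, so pb = 174/7.
Sellers receive ps = 174/7 + 13 = 265/7; q' = 204 − 3·(174/7) = 906/7.
The subsidy expands output by 906/7 − 750/7 = 156/7 past the efficient level; on those units the gap between marginal cost and willingness to pay runs from 0 up to 13.
DWL = ½ × 13 × 156/7 = 1014/7.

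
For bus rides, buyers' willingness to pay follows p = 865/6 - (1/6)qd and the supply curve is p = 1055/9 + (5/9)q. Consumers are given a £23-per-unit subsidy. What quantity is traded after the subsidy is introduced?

Pre-subsidy: 865/6 - (1/6)q = 1055/9 + (5/9)q gives q* = 485/13 and p* = 5380/39.
With the rebate, buyers effectively pay pb = ps − 23, where ps is the price sellers receive.
On the curves, pb = 865/6 - (1/6)q and ps = 1055/9 + (5/9)q; the wedge ps − pb = 23 gives 1055/9 + (5/9)q − (865/6 - (1/6)q) = 23, so q' = 899/13.
Then pb = 865/6 − (1/6)·(899/13) = 5173/39 and ps = 1055/9 + (5/9)·(899/13) = 6070/39.

q' = 899/13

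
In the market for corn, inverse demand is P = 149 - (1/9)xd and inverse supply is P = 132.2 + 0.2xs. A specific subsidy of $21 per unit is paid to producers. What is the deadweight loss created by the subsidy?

Deadweight loss = $708.75

Pre-subsidy: 149 - (1/9)x = 132.2 + 0.2x gives x* = 54 and P* = 143.
With the subsidy, sellers receive Ps = Pb + 21 for each unit, where Pb is the price buyers pay.
On the curves, Pb = 149 - (1/9)x and Ps = 132.2 + 0.2x; the wedge Ps − Pb = 21 gives 132.2 + 0.2x − (149 - (1/9)x) = 21, so x' = 121.5.
Then Pb = 149 − (1/9)·121.5 = 135.5 and Ps = 132.2 + 0.2·121.5 = 156.5.
The subsidy expands output by 121.5 − 54 = 67.5 past the efficient level; on those units the gap between marginal cost and willingness to pay runs from 0 up to 21.
DWL = ½ × 21 × 67.5 = 708.75.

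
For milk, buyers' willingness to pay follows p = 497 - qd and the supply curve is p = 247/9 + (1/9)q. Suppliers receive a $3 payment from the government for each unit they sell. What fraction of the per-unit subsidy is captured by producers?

Pre-subsidy: 497 - q = 247/9 + (1/9)q gives q* = 422.6 and p* = 74.4.
With the subsidy, sellers receive ps = pb + 3 for each unit, where pb is the price buyers pay.
On the curves, pb = 497 - q and ps = 247/9 + (1/9)q; the wedge ps − pb = 3 gives 247/9 + (1/9)q − (497 - q) = 3, so q' = 425.3.
Then pb = 497 − 1·425.3 = 71.7 and ps = 247/9 + (1/9)·425.3 = 74.7.
Buyers' price falls by p* − pb = 74.4 − 71.7 = 2.7; sellers' price rises by ps − p* = 74.7 − 74.4 = 0.3.
So producers capture 0.3/3 = 0.1 of each unit of subsidy.

Producer share = 0.1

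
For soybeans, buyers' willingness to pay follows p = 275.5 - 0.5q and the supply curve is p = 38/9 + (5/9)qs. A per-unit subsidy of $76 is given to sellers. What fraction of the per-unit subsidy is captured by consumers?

Consumer share = 9/19

Pre-subsidy: 275.5 - 0.5q = 38/9 + (5/9)q gives q* = 257 and p* = 147.
With the subsidy, sellers receive ps = pb + 76 for each unit, where pb is the price buyers pay.
On the curves, pb = 275.5 - 0.5q and ps = 38/9 + (5/9)q; the wedge ps − pb = 76 gives 38/9 + (5/9)q − (275.5 - 0.5q) = 76, so q' = 329.
Then pb = 275.5 − 0.5·329 = 111 and ps = 38/9 + (5/9)·329 = 187.
Buyers' price falls by p* − pb = 147 − 111 = 36; sellers' price rises by ps − p* = 187 − 147 = 40.
So consumers capture 36/76 = 9/19 of each unit of subsidy.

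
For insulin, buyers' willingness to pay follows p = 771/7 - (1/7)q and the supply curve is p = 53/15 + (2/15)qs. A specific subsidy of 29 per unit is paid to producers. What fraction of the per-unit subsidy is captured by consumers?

Pre-subsidy: 771/7 - (1/7)q = 53/15 + (2/15)q gives q* = 386 and p* = 55.
With the subsidy, sellers receive ps = pb + 29 for each unit, where pb is the price buyers pay.
On the curves, pb = 771/7 - (1/7)q and ps = 53/15 + (2/15)q; the wedge ps − pb = 29 gives 53/15 + (2/15)q − (771/7 - (1/7)q) = 29, so q' = 491.
Then pb = 771/7 − (1/7)·491 = 40 and ps = 53/15 + (2/15)·491 = 69.
Buyers' price falls by p* − pb = 55 − 40 = 15; sellers' price rises by ps − p* = 69 − 55 = 14.
So consumers capture 15/29 = 15/29 of each unit of subsidy.

Consumer share = 15/29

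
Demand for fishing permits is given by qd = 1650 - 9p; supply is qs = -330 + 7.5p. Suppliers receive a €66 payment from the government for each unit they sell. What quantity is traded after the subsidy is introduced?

Pre-subsidy: 1650 - 9p = -330 + 7.5p gives p* = 120, q* = 570.
With the subsidy, sellers receive ps = pb + 66 for each unit, where pb is the price buyers pay.
Supply in terms of pb becomes qs = -330 + 7.5(pb + 66) = 165 + 7.5pb. Setting this equal to demand: 1650 - 9pb = 165 + 7.5pb, so pb = 90.
Sellers receive ps = 90 + 66 = 156; q' = 1650 − 9·90 = 840.

q' = 840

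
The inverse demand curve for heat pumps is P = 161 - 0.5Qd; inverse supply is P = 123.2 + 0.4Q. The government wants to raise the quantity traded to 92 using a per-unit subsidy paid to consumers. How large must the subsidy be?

Required subsidy s = 45 per unit

At Q = 92, from the demand curve buyers pay Pb = 161 − 0.5·92 = 115; from the supply curve sellers need Ps = 123.2 + 0.4·92 = 160.
The subsidy must fill the gap: s = Ps − Pb = 160 − 115 = 45.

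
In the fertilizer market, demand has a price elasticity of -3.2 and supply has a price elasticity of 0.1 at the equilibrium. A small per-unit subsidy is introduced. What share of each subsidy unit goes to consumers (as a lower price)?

For a small subsidy around the equilibrium, the benefit split depends on the relative slopes, which at a point are proportional to the elasticities.
Buyer share = εs/(εs + |εd|) = 0.1/(0.1 + 3.2) = 1/33; seller share = |εd|/(εs + |εd|) = 32/33.

Consumer share = 1/33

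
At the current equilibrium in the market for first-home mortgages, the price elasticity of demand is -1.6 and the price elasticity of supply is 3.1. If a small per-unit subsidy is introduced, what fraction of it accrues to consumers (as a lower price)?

For a small subsidy around the equilibrium, the benefit split depends on the relative slopes, which at a point are proportional to the elasticities.
Buyer share = εs/(εs + |εd|) = 3.1/(3.1 + 1.6) = 31/47; seller share = |εd|/(εs + |εd|) = 16/47.

Consumer share = 31/47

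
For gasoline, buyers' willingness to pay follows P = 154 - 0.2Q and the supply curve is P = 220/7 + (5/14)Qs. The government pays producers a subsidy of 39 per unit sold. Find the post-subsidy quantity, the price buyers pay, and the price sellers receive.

Q' = 290; buyers pay 96; sellers receive 135

Pre-subsidy: 154 - 0.2Q = 220/7 + (5/14)Q gives Q* = 220 and P* = 110.
With the subsidy, sellers receive Ps = Pb + 39 for each unit, where Pb is the price buyers pay.
On the curves, Pb = 154 - 0.2Q and Ps = 220/7 + (5/14)Q; the wedge Ps − Pb = 39 gives 220/7 + (5/14)Q − (154 - 0.2Q) = 39, so Q' = 290.
Then Pb = 154 − 0.2·290 = 96 and Ps = 220/7 + (5/14)·290 = 135.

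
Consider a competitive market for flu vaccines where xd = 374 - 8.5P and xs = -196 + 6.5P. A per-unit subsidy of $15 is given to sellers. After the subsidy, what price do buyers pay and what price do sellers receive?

Buyers pay $31.5; sellers receive $46.5

Pre-subsidy: 374 - 8.5P = -196 + 6.5P gives P* = 38, x* = 51.
With the subsidy, sellers receive Ps = Pb + 15 for each unit, where Pb is the price buyers pay.
Supply in terms of Pb becomes xs = -196 + 6.5(Pb + 15) = -98.5 + 6.5Pb. Setting this equal to demand: 374 - 8.5Pb = -98.5 + 6.5Pb, so Pb = 31.5.
Sellers receive Ps = 31.5 + 15 = 46.5; x' = 374 − 8.5·31.5 = 106.25.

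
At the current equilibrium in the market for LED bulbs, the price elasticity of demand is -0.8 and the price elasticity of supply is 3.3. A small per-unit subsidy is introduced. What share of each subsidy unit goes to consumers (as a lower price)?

For a small subsidy around the equilibrium, the benefit split depends on the relative slopes, which at a point are proportional to the elasticities.
Buyer share = εs/(εs + |εd|) = 3.3/(3.3 + 0.8) = 33/41; seller share = |εd|/(εs + |εd|) = 8/41.

Consumer share = 33/41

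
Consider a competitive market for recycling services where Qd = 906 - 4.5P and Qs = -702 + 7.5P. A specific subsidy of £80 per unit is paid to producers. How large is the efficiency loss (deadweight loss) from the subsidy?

Pre-subsidy: 906 - 4.5P = -702 + 7.5P gives P* = 134, Q* = 303.
With the subsidy, sellers receive Ps = Pb + 80 for each unit, where Pb is the price buyers pay.
Supply in terms of Pb becomes Qs = -702 + 7.5(Pb + 80) = -102 + 7.5Pb. Setting this equal to demand: 906 - 4.5Pb = -102 + 7.5Pb, so Pb = 84.
Sellers receive Ps = 84 + 80 = 164; Q' = 906 − 4.5·84 = 528.
The subsidy expands output by 528 − 303 = 225 past the efficient level; on those units the gap between marginal cost and willingness to pay runs from 0 up to 80.
DWL = ½ × 80 × 225 = 9000.

Deadweight loss = £9000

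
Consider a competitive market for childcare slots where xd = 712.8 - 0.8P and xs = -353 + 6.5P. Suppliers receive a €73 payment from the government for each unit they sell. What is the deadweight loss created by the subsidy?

Deadweight loss = €1898

Pre-subsidy: 712.8 - 0.8P = -353 + 6.5P gives P* = 146, x* = 596.
With the subsidy, sellers receive Ps = Pb + 73 for each unit, where Pb is the price buyers pay.
Supply in terms of Pb becomes xs = -353 + 6.5(Pb + 73) = 121.5 + 6.5Pb. Setting this equal to demand: 712.8 - 0.8Pb = 121.5 + 6.5Pb, so Pb = 81.
Sellers receive Ps = 81 + 73 = 154; x' = 712.8 − 0.8·81 = 648.
The subsidy expands output by 648 − 596 = 52 past the efficient level; on those units the gap between marginal cost and willingness to pay runs from 0 up to 73.
DWL = ½ × 73 × 52 = 1898.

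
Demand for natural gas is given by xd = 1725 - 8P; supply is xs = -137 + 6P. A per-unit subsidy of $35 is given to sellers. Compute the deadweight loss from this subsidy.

Deadweight loss = $2100

Pre-subsidy: 1725 - 8P = -137 + 6P gives P* = 133, x* = 661.
With the subsidy, sellers receive Ps = Pb + 35 for each unit, where Pb is the price buyers pay.
Supply in terms of Pb becomes xs = -137 + 6(Pb + 35) = 73 + 6Pb. Setting this equal to demand: 1725 - 8Pb = 73 + 6Pb, so Pb = 118.
Sellers receive Ps = 118 + 35 = 153; x' = 1725 − 8·118 = 781.
The subsidy expands output by 781 − 661 = 120 past the efficient level; on those units the gap between marginal cost and willingness to pay runs from 0 up to 35.
DWL = ½ × 35 × 120 = 2100.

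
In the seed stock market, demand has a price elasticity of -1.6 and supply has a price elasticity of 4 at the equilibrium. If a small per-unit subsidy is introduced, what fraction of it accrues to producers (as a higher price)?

For a small subsidy around the equilibrium, the benefit split depends on the relative slopes, which at a point are proportional to the elasticities.
Buyer share = εs/(εs + |εd|) = 4/(4 + 1.6) = 5/7; seller share = |εd|/(εs + |εd|) = 2/7.
So producers capture 2/7 of the subsidy.

Producer share = 2/7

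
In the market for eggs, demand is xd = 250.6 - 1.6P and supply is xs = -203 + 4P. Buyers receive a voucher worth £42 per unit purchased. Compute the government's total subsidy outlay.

Government cost = £7098

Pre-subsidy: 250.6 - 1.6P = -203 + 4P gives P* = 81, x* = 121.
With the rebate, buyers effectively pay Pb = Ps − 42, where Ps is the price sellers receive.
Demand in terms of Ps becomes xd = 250.6 − 1.6(Ps − 42) = 317.8 - 1.6Ps. Setting this equal to supply: 317.8 - 1.6Ps = -203 + 4Ps, so Ps = 93.
Buyers pay Pb = 93 − 42 = 51; x' = -203 + 4·93 = 169.
Government outlay = subsidy × quantity = 42 × 169 = 7098.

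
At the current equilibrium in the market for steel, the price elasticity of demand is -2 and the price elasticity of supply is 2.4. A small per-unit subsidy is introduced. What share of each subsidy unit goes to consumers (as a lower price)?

Consumer share = 6/11

For a small subsidy around the equilibrium, the benefit split depends on the relative slopes, which at a point are proportional to the elasticities.
Buyer share = εs/(εs + |εd|) = 2.4/(2.4 + 2) = 6/11; seller share = |εd|/(εs + |εd|) = 5/11.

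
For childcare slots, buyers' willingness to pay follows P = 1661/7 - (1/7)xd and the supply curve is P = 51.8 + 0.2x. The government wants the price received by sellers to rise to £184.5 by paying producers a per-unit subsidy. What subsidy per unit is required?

At a seller price of 184.5, quantity supplied is -259 + 5·184.5 = 663.5.
Buyers absorb 663.5 only when they pay Pb = 1661/7 − (1/7)·663.5 = 142.5.
s = Ps − Pb = 184.5 − 142.5 = 42.

Required subsidy s = £42 per unit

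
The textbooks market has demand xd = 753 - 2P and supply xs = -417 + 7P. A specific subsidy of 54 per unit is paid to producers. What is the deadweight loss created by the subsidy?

Pre-subsidy: 753 - 2P = -417 + 7P gives P* = 130, x* = 493.
With the subsidy, sellers receive Ps = Pb + 54 for each unit, where Pb is the price buyers pay.
Supply in terms of Pb becomes xs = -417 + 7(Pb + 54) = -39 + 7Pb. Setting this equal to demand: 753 - 2Pb = -39 + 7Pb, so Pb = 88.
Sellers receive Ps = 88 + 54 = 142; x' = 753 − 2·88 = 577.
The subsidy expands output by 577 − 493 = 84 past the efficient level; on those units the gap between marginal cost and willingness to pay runs from 0 up to 54.
DWL = ½ × 54 × 84 = 2268.

Deadweight loss = 2268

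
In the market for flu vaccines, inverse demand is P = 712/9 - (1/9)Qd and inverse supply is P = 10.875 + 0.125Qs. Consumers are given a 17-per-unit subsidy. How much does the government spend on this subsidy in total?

Pre-subsidy: 712/9 - (1/9)Q = 10.875 + 0.125Q gives Q* = 289 and P* = 47.
With the rebate, buyers effectively pay Pb = Ps − 17, where Ps is the price sellers receive.
On the curves, Pb = 712/9 - (1/9)Q and Ps = 10.875 + 0.125Q; the wedge Ps − Pb = 17 gives 10.875 + 0.125Q − (712/9 - (1/9)Q) = 17, so Q' = 361.
Then Pb = 712/9 − (1/9)·361 = 39 and Ps = 10.875 + 0.125·361 = 56.
Government outlay = subsidy × quantity = 17 × 361 = 6137.

Government cost = 6137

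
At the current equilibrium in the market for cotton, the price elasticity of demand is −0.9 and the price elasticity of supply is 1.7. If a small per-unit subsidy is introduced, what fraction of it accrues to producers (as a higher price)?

Producer share = 9/26

For a small subsidy around the equilibrium, the benefit split depends on the relative slopes, which at a point are proportional to the elasticities.
Buyer share = εs/(εs + |εd|) = 1.7/(1.7 + 0.9) = 17/26; seller share = |εd|/(εs + |εd|) = 9/26.
So producers capture 9/26 of the subsidy.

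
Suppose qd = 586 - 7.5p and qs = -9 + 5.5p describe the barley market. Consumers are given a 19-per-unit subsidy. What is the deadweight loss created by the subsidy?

Deadweight loss = 59565/104

Pre-subsidy: 586 - 7.5p = -9 + 5.5p gives p* = 595/13, q* = 6311/26.
With the rebate, buyers effectively pay pb = ps − 19, where ps is the price sellers receive.
Demand in terms of ps becomes qd = 586 − 7.5(ps − 19) = 728.5 - 7.5ps. Setting this equal to supply: 728.5 - 7.5ps = -9 + 5.5ps, so ps = 1475/26.
Buyers pay pb = 1475/26 − 19 = 981/26; q' = -9 + 5.5·(1475/26) = 15757/52.
The subsidy expands output by 15757/52 − 6311/26 = 3135/52 past the efficient level; on those units the gap between marginal cost and willingness to pay runs from 0 up to 19.
DWL = ½ × 19 × 3135/52 = 59565/104.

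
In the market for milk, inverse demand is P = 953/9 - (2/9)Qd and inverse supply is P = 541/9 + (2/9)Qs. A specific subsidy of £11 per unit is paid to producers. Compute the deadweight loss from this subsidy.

Pre-subsidy: 953/9 - (2/9)Q = 541/9 + (2/9)Q gives Q* = 103 and P* = 83.
With the subsidy, sellers receive Ps = Pb + 11 for each unit, where Pb is the price buyers pay.
On the curves, Pb = 953/9 - (2/9)Q and Ps = 541/9 + (2/9)Q; the wedge Ps − Pb = 11 gives 541/9 + (2/9)Q − (953/9 - (2/9)Q) = 11, so Q' = 127.75.
Then Pb = 953/9 − (2/9)·127.75 = 77.5 and Ps = 541/9 + (2/9)·127.75 = 88.5.
The subsidy expands output by 127.75 − 103 = 24.75 past the efficient level; on those units the gap between marginal cost and willingness to pay runs from 0 up to 11.
DWL = ½ × 11 × 24.75 = 136.125.

Deadweight loss = £136.125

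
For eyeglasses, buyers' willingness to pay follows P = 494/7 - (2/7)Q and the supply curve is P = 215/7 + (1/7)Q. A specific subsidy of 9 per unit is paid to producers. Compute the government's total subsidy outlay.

Government cost = 1026

Pre-subsidy: 494/7 - (2/7)Q = 215/7 + (1/7)Q gives Q* = 93 and P* = 44.
With the subsidy, sellers receive Ps = Pb + 9 for each unit, where Pb is the price buyers pay.
On the curves, Pb = 494/7 - (2/7)Q and Ps = 215/7 + (1/7)Q; the wedge Ps − Pb = 9 gives 215/7 + (1/7)Q − (494/7 - (2/7)Q) = 9, so Q' = 114.
Then Pb = 494/7 − (2/7)·114 = 38 and Ps = 215/7 + (1/7)·114 = 47.
Government outlay = subsidy × quantity = 9 × 114 = 1026.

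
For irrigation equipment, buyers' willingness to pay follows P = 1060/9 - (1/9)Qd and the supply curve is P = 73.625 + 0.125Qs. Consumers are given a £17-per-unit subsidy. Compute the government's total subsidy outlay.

Pre-subsidy: 1060/9 - (1/9)Q = 73.625 + 0.125Q gives Q* = 187 and P* = 97.
With the rebate, buyers effectively pay Pb = Ps − 17, where Ps is the price sellers receive.
On the curves, Pb = 1060/9 - (1/9)Q and Ps = 73.625 + 0.125Q; the wedge Ps − Pb = 17 gives 73.625 + 0.125Q − (1060/9 - (1/9)Q) = 17, so Q' = 259.
Then Pb = 1060/9 − (1/9)·259 = 89 and Ps = 73.625 + 0.125·259 = 106.
Government outlay = subsidy × quantity = 17 × 259 = 4403.

Government cost = £4403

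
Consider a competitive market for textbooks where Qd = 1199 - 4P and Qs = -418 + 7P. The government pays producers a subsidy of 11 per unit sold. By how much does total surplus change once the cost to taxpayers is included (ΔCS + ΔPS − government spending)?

Pre-subsidy: 1199 - 4P = -418 + 7P gives P* = 147, Q* = 611.
With the subsidy, sellers receive Ps = Pb + 11 for each unit, where Pb is the price buyers pay.
Supply in terms of Pb becomes Qs = -418 + 7(Pb + 11) = -341 + 7Pb. Setting this equal to demand: 1199 - 4Pb = -341 + 7Pb, so Pb = 140.
Sellers receive Ps = 140 + 11 = 151; Q' = 1199 − 4·140 = 639.
ΔCS = ½(611 + 639)(147 − 140) = 4375; ΔPS = ½(611 + 639)(151 − 147) = 2500.
Government spending = 11 × 639 = 7029.
Net change = 4375 + 2500 − 7029 = -154. The loss equals the DWL triangle ½·11·28.

Net change in total surplus = -154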